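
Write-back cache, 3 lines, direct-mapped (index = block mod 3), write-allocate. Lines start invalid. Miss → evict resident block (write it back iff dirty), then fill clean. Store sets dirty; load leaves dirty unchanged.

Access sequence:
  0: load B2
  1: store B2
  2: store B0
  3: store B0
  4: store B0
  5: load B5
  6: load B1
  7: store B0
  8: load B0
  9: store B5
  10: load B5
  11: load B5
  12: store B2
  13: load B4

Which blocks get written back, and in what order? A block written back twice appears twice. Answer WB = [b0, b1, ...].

WB = [2, 5]

0: R B2 -> L2 miss  d=-]
1: W B2 -> L2 hit  d=D]
2: W B0 -> L0 miss  d=D]
3: W B0 -> L0 hit  d=D]
4: W B0 -> L0 hit  d=D]
5: R B5 -> L2 miss wb->B2  d=-]
6: R B1 -> L1 miss  d=-]
7: W B0 -> L0 hit  d=D]
8: R B0 -> L0 hit  d=D]
9: W B5 -> L2 hit  d=D]
10: R B5 -> L2 hit  d=D]
11: R B5 -> L2 hit  d=D]
12: W B2 -> L2 miss wb->B5  d=D]
13: R B4 -> L1 miss  d=-]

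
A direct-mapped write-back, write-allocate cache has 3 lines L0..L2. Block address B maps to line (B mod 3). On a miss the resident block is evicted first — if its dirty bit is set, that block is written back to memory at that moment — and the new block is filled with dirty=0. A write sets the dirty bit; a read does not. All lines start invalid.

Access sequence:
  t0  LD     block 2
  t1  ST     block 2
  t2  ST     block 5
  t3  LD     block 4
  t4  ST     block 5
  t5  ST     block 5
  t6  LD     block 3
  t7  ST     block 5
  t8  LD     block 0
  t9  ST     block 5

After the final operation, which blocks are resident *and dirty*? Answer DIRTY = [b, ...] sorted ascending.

DIRTY = [5]

  0 | R B2 → L2 miss [-]
  1 | W B2 → L2 hit [D]
  2 | W B5 → L2 miss wb→B2 [D]
  3 | R B4 → L1 miss [-]
  4 | W B5 → L2 hit [D]
  5 | W B5 → L2 hit [D]
  6 | R B3 → L0 miss [-]
  7 | W B5 → L2 hit [D]
  8 | R B0 → L0 miss [-]
  9 | W B5 → L2 hit [D]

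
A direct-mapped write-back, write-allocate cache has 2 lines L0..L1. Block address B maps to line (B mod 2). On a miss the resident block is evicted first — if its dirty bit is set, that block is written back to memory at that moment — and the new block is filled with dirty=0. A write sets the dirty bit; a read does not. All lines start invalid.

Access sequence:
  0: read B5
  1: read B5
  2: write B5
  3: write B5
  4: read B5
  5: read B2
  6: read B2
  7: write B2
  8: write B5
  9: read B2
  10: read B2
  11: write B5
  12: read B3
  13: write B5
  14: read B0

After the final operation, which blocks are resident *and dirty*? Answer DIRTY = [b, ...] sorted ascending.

  0 | R B5 → L1 miss [-]
  1 | R B5 → L1 hit [-]
  2 | W B5 → L1 hit [D]
  3 | W B5 → L1 hit [D]
  4 | R B5 → L1 hit [D]
  5 | R B2 → L0 miss [-]
  6 | R B2 → L0 hit [-]
  7 | W B2 → L0 hit [D]
  8 | W B5 → L1 hit [D]
  9 | R B2 → L0 hit [D]
  10 | R B2 → L0 hit [D]
  11 | W B5 → L1 hit [D]
  12 | R B3 → L1 miss wb→B5 [-]
  13 | W B5 → L1 miss [D]
  14 | R B0 → L0 miss wb→B2 [-]

DIRTY = [5]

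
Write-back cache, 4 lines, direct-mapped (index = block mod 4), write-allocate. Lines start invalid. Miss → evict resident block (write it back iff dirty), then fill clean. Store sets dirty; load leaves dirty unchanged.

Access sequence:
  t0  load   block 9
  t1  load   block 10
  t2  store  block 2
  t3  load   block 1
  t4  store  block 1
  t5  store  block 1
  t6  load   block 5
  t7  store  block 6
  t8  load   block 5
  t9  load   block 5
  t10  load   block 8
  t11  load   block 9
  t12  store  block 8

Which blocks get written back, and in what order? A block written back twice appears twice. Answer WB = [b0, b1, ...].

0: R B9 -> L1 miss  d=-]
1: R B10 -> L2 miss  d=-]
2: W B2 -> L2 miss  d=D]
3: R B1 -> L1 miss  d=-]
4: W B1 -> L1 hit  d=D]
5: W B1 -> L1 hit  d=D]
6: R B5 -> L1 miss wb->B1  d=-]
7: W B6 -> L2 miss wb->B2  d=D]
8: R B5 -> L1 hit  d=-]
9: R B5 -> L1 hit  d=-]
10: R B8 -> L0 miss  d=-]
11: R B9 -> L1 miss  d=-]
12: W B8 -> L0 hit  d=D]

WB = [1, 2]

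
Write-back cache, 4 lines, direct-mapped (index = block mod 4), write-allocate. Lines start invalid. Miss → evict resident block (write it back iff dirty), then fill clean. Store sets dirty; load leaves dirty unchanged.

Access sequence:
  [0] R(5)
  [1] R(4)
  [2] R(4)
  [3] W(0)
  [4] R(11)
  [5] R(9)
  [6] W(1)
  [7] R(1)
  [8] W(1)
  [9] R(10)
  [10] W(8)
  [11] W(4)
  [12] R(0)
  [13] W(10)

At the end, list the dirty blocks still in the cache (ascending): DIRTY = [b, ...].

0: R B5 -> L1 miss  d=-]
1: R B4 -> L0 miss  d=-]
2: R B4 -> L0 hit  d=-]
3: W B0 -> L0 miss  d=D]
4: R B11 -> L3 miss  d=-]
5: R B9 -> L1 miss  d=-]
6: W B1 -> L1 miss  d=D]
7: R B1 -> L1 hit  d=D]
8: W B1 -> L1 hit  d=D]
9: R B10 -> L2 miss  d=-]
10: W B8 -> L0 miss wb->B0  d=D]
11: W B4 -> L0 miss wb->B8  d=D]
12: R B0 -> L0 miss wb->B4  d=-]
13: W B10 -> L2 hit  d=D]

DIRTY = [1, 10]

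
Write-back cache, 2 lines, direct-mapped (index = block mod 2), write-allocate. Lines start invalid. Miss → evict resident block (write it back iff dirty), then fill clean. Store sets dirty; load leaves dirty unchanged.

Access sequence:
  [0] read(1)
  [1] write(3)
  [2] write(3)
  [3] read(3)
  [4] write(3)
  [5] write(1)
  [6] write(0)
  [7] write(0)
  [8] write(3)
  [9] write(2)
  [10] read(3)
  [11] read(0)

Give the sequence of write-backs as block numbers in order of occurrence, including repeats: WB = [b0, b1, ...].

  0 | R B1 → L1 miss [-]
  1 | W B3 → L1 miss [D]
  2 | W B3 → L1 hit [D]
  3 | R B3 → L1 hit [D]
  4 | W B3 → L1 hit [D]
  5 | W B1 → L1 miss wb→B3 [D]
  6 | W B0 → L0 miss [D]
  7 | W B0 → L0 hit [D]
  8 | W B3 → L1 miss wb→B1 [D]
  9 | W B2 → L0 miss wb→B0 [D]
  10 | R B3 → L1 hit [D]
  11 | R B0 → L0 miss wb→B2 [-]

WB = [3, 1, 0, 2]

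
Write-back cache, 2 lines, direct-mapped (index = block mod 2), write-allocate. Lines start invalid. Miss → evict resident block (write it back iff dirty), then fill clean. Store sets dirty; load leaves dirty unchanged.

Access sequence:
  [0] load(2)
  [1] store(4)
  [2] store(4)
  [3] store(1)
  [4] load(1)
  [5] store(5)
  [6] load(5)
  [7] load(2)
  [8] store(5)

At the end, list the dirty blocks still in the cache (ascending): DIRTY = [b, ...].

0: R B2 → L0 miss [-]
1: W B4 → L0 miss [D]
2: W B4 → L0 hit [D]
3: W B1 → L1 miss [D]
4: R B1 → L1 hit [D]
5: W B5 → L1 miss wb→B1 [D]
6: R B5 → L1 hit [D]
7: R B2 → L0 miss wb→B4 [-]
8: W B5 → L1 hit [D]

DIRTY = [5]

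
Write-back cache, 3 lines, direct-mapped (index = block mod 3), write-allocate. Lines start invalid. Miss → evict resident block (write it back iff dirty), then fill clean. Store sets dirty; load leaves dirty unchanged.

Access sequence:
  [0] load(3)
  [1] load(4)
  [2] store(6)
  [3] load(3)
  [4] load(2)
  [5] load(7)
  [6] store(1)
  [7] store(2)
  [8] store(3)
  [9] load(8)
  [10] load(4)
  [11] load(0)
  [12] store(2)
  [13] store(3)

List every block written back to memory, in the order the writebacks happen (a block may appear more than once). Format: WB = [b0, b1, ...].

WB = [6, 2, 1, 3]

0: R B3 → L0 miss [-]
1: R B4 → L1 miss [-]
2: W B6 → L0 miss [D]
3: R B3 → L0 miss wb→B6 [-]
4: R B2 → L2 miss [-]
5: R B7 → L1 miss [-]
6: W B1 → L1 miss [D]
7: W B2 → L2 hit [D]
8: W B3 → L0 hit [D]
9: R B8 → L2 miss wb→B2 [-]
10: R B4 → L1 miss wb→B1 [-]
11: R B0 → L0 miss wb→B3 [-]
12: W B2 → L2 miss [D]
13: W B3 → L0 miss [D]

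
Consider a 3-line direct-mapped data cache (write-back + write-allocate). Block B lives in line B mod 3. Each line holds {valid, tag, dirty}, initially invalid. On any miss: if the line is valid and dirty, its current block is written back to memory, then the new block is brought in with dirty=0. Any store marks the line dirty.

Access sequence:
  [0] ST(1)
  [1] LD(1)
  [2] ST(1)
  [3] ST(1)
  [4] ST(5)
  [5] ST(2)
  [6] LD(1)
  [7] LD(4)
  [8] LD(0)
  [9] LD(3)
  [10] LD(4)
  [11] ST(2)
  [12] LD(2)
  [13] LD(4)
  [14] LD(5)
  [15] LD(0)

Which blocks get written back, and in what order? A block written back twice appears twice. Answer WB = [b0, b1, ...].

0: W B1 → L1 miss [D]
1: R B1 → L1 hit [D]
2: W B1 → L1 hit [D]
3: W B1 → L1 hit [D]
4: W B5 → L2 miss [D]
5: W B2 → L2 miss wb→B5 [D]
6: R B1 → L1 hit [D]
7: R B4 → L1 miss wb→B1 [-]
8: R B0 → L0 miss [-]
9: R B3 → L0 miss [-]
10: R B4 → L1 hit [-]
11: W B2 → L2 hit [D]
12: R B2 → L2 hit [D]
13: R B4 → L1 hit [-]
14: R B5 → L2 miss wb→B2 [-]
15: R B0 → L0 miss [-]

WB = [5, 1, 2]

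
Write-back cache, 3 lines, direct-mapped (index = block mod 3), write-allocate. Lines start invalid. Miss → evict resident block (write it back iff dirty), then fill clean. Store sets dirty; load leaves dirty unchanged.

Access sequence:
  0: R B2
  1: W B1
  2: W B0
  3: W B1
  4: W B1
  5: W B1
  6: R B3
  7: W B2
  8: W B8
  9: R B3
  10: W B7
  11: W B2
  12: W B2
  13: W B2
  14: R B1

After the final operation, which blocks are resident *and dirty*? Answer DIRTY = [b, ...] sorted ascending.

DIRTY = [2]

0: R B2 -> L2 miss  d=-]
1: W B1 -> L1 miss  d=D]
2: W B0 -> L0 miss  d=D]
3: W B1 -> L1 hit  d=D]
4: W B1 -> L1 hit  d=D]
5: W B1 -> L1 hit  d=D]
6: R B3 -> L0 miss wb->B0  d=-]
7: W B2 -> L2 hit  d=D]
8: W B8 -> L2 miss wb->B2  d=D]
9: R B3 -> L0 hit  d=-]
10: W B7 -> L1 miss wb->B1  d=D]
11: W B2 -> L2 miss wb->B8  d=D]
12: W B2 -> L2 hit  d=D]
13: W B2 -> L2 hit  d=D]
14: R B1 -> L1 miss wb->B7  d=-]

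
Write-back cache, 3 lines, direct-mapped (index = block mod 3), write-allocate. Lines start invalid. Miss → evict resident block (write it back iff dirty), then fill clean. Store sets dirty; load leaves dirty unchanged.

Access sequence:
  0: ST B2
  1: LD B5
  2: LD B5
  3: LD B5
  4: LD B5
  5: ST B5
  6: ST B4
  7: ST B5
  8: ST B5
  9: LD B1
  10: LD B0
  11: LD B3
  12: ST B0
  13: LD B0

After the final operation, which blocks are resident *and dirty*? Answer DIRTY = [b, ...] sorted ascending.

DIRTY = [0, 5]

  0 | W B2 → L2 miss [D]
  1 | R B5 → L2 miss wb→B2 [-]
  2 | R B5 → L2 hit [-]
  3 | R B5 → L2 hit [-]
  4 | R B5 → L2 hit [-]
  5 | W B5 → L2 hit [D]
  6 | W B4 → L1 miss [D]
  7 | W B5 → L2 hit [D]
  8 | W B5 → L2 hit [D]
  9 | R B1 → L1 miss wb→B4 [-]
  10 | R B0 → L0 miss [-]
  11 | R B3 → L0 miss [-]
  12 | W B0 → L0 miss [D]
  13 | R B0 → L0 hit [D]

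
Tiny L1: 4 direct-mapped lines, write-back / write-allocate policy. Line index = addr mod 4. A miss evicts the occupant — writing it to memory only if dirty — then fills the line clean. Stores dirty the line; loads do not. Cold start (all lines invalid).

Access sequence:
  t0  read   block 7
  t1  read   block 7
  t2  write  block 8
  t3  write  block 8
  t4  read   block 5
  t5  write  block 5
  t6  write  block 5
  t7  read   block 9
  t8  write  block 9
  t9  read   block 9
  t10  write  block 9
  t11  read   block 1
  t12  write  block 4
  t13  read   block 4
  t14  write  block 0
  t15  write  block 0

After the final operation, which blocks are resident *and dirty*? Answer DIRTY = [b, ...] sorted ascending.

DIRTY = [0]

0: R B7 -> L3 miss  d=-]
1: R B7 -> L3 hit  d=-]
2: W B8 -> L0 miss  d=D]
3: W B8 -> L0 hit  d=D]
4: R B5 -> L1 miss  d=-]
5: W B5 -> L1 hit  d=D]
6: W B5 -> L1 hit  d=D]
7: R B9 -> L1 miss wb->B5  d=-]
8: W B9 -> L1 hit  d=D]
9: R B9 -> L1 hit  d=D]
10: W B9 -> L1 hit  d=D]
11: R B1 -> L1 miss wb->B9  d=-]
12: W B4 -> L0 miss wb->B8  d=D]
13: R B4 -> L0 hit  d=D]
14: W B0 -> L0 miss wb->B4  d=D]
15: W B0 -> L0 hit  d=D]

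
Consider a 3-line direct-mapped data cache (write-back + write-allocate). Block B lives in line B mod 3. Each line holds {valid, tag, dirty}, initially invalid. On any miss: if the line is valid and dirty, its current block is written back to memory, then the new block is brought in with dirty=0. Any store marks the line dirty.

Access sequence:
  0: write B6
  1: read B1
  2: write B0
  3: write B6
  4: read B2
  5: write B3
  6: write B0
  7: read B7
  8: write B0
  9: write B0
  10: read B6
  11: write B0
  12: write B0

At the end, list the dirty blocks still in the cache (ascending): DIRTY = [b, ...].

0: W B6 -> L0 miss  d=D]
1: R B1 -> L1 miss  d=-]
2: W B0 -> L0 miss wb->B6  d=D]
3: W B6 -> L0 miss wb->B0  d=D]
4: R B2 -> L2 miss  d=-]
5: W B3 -> L0 miss wb->B6  d=D]
6: W B0 -> L0 miss wb->B3  d=D]
7: R B7 -> L1 miss  d=-]
8: W B0 -> L0 hit  d=D]
9: W B0 -> L0 hit  d=D]
10: R B6 -> L0 miss wb->B0  d=-]
11: W B0 -> L0 miss  d=D]
12: W B0 -> L0 hit  d=D]

DIRTY = [0]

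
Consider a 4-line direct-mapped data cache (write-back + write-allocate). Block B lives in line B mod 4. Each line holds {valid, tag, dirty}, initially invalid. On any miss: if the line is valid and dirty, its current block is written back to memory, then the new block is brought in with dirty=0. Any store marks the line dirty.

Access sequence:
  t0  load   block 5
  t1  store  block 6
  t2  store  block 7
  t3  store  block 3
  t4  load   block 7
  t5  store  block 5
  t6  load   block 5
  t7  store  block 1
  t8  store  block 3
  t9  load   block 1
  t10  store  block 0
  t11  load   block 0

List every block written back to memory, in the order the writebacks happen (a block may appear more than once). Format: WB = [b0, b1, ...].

WB = [7, 3, 5]

0: R B5 → L1 miss [-]
1: W B6 → L2 miss [D]
2: W B7 → L3 miss [D]
3: W B3 → L3 miss wb→B7 [D]
4: R B7 → L3 miss wb→B3 [-]
5: W B5 → L1 hit [D]
6: R B5 → L1 hit [D]
7: W B1 → L1 miss wb→B5 [D]
8: W B3 → L3 miss [D]
9: R B1 → L1 hit [D]
10: W B0 → L0 miss [D]
11: R B0 → L0 hit [D]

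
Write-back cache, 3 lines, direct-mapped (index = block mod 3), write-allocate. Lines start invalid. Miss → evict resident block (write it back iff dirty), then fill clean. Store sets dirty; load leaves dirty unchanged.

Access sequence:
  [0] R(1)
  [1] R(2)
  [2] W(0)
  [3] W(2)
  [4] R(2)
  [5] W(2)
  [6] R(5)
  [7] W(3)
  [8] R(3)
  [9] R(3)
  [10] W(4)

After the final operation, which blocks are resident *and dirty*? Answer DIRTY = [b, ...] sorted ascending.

  0 | R B1 → L1 miss [-]
  1 | R B2 → L2 miss [-]
  2 | W B0 → L0 miss [D]
  3 | W B2 → L2 hit [D]
  4 | R B2 → L2 hit [D]
  5 | W B2 → L2 hit [D]
  6 | R B5 → L2 miss wb→B2 [-]
  7 | W B3 → L0 miss wb→B0 [D]
  8 | R B3 → L0 hit [D]
  9 | R B3 → L0 hit [D]
  10 | W B4 → L1 miss [D]

DIRTY = [3, 4]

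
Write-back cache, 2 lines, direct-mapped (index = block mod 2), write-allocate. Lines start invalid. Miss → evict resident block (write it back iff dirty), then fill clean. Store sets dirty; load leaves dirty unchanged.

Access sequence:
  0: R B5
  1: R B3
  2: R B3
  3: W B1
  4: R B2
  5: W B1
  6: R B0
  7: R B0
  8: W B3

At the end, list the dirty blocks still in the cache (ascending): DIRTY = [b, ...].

0: R B5 -> L1 miss  d=-]
1: R B3 -> L1 miss  d=-]
2: R B3 -> L1 hit  d=-]
3: W B1 -> L1 miss  d=D]
4: R B2 -> L0 miss  d=-]
5: W B1 -> L1 hit  d=D]
6: R B0 -> L0 miss  d=-]
7: R B0 -> L0 hit  d=-]
8: W B3 -> L1 miss wb->B1  d=D]

DIRTY = [3]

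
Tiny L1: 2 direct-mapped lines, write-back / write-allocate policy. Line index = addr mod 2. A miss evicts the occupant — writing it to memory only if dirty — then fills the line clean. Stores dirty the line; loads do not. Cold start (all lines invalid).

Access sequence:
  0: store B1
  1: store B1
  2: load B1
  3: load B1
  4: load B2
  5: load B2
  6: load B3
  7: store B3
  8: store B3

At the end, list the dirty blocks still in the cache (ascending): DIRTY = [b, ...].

  0 | W B1 → L1 miss [D]
  1 | W B1 → L1 hit [D]
  2 | R B1 → L1 hit [D]
  3 | R B1 → L1 hit [D]
  4 | R B2 → L0 miss [-]
  5 | R B2 → L0 hit [-]
  6 | R B3 → L1 miss wb→B1 [-]
  7 | W B3 → L1 hit [D]
  8 | W B3 → L1 hit [D]

DIRTY = [3]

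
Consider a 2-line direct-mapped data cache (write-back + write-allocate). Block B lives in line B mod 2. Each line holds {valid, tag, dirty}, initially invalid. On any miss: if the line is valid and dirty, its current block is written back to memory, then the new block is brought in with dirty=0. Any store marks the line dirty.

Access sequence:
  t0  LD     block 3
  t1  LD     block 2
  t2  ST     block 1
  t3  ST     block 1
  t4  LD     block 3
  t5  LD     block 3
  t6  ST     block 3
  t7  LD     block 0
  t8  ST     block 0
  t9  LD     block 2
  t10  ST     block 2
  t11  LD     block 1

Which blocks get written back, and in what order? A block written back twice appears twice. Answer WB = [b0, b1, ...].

WB = [1, 0, 3]

  0 | R B3 → L1 miss [-]
  1 | R B2 → L0 miss [-]
  2 | W B1 → L1 miss [D]
  3 | W B1 → L1 hit [D]
  4 | R B3 → L1 miss wb→B1 [-]
  5 | R B3 → L1 hit [-]
  6 | W B3 → L1 hit [D]
  7 | R B0 → L0 miss [-]
  8 | W B0 → L0 hit [D]
  9 | R B2 → L0 miss wb→B0 [-]
  10 | W B2 → L0 hit [D]
  11 | R B1 → L1 miss wb→B3 [-]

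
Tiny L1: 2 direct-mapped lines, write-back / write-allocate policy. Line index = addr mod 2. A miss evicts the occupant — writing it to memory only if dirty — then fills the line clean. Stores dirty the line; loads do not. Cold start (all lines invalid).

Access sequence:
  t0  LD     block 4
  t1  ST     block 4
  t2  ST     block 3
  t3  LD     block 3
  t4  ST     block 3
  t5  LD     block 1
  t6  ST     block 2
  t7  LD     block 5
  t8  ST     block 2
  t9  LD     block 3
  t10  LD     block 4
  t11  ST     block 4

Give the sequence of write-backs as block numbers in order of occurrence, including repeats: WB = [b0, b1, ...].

  0 | R B4 → L0 miss [-]
  1 | W B4 → L0 hit [D]
  2 | W B3 → L1 miss [D]
  3 | R B3 → L1 hit [D]
  4 | W B3 → L1 hit [D]
  5 | R B1 → L1 miss wb→B3 [-]
  6 | W B2 → L0 miss wb→B4 [D]
  7 | R B5 → L1 miss [-]
  8 | W B2 → L0 hit [D]
  9 | R B3 → L1 miss [-]
  10 | R B4 → L0 miss wb→B2 [-]
  11 | W B4 → L0 hit [D]

WB = [3, 4, 2]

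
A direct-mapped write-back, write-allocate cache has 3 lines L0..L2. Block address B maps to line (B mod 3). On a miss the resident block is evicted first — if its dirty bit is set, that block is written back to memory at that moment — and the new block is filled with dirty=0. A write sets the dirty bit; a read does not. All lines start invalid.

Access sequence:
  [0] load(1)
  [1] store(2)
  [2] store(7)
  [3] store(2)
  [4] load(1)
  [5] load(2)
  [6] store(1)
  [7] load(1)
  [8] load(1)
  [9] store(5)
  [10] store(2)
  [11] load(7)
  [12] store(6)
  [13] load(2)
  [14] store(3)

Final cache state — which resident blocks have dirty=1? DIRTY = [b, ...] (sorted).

DIRTY = [2, 3]

0: R B1 → L1 miss [-]
1: W B2 → L2 miss [D]
2: W B7 → L1 miss [D]
3: W B2 → L2 hit [D]
4: R B1 → L1 miss wb→B7 [-]
5: R B2 → L2 hit [D]
6: W B1 → L1 hit [D]
7: R B1 → L1 hit [D]
8: R B1 → L1 hit [D]
9: W B5 → L2 miss wb→B2 [D]
10: W B2 → L2 miss wb→B5 [D]
11: R B7 → L1 miss wb→B1 [-]
12: W B6 → L0 miss [D]
13: R B2 → L2 hit [D]
14: W B3 → L0 miss wb→B6 [D]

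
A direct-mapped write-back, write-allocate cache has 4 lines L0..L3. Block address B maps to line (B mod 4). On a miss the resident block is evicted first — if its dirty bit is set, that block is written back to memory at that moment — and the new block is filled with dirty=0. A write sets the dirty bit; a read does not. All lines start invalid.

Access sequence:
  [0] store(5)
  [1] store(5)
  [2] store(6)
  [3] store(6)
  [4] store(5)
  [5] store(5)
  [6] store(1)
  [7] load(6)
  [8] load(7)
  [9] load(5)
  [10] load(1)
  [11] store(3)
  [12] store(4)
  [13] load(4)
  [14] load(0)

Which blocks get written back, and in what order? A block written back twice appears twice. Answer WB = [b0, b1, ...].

  0 | W B5 → L1 miss [D]
  1 | W B5 → L1 hit [D]
  2 | W B6 → L2 miss [D]
  3 | W B6 → L2 hit [D]
  4 | W B5 → L1 hit [D]
  5 | W B5 → L1 hit [D]
  6 | W B1 → L1 miss wb→B5 [D]
  7 | R B6 → L2 hit [D]
  8 | R B7 → L3 miss [-]
  9 | R B5 → L1 miss wb→B1 [-]
  10 | R B1 → L1 miss [-]
  11 | W B3 → L3 miss [D]
  12 | W B4 → L0 miss [D]
  13 | R B4 → L0 hit [D]
  14 | R B0 → L0 miss wb→B4 [-]

WB = [5, 1, 4]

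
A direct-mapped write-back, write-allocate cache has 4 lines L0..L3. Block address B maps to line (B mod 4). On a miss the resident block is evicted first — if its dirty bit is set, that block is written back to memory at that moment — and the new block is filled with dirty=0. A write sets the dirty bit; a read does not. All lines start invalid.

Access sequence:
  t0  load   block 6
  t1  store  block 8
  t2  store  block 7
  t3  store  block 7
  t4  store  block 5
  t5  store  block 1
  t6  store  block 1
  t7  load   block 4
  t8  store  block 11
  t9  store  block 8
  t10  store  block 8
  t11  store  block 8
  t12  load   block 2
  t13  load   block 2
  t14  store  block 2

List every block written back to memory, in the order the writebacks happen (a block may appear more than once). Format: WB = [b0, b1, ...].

WB = [5, 8, 7]

0: R B6 → L2 miss [-]
1: W B8 → L0 miss [D]
2: W B7 → L3 miss [D]
3: W B7 → L3 hit [D]
4: W B5 → L1 miss [D]
5: W B1 → L1 miss wb→B5 [D]
6: W B1 → L1 hit [D]
7: R B4 → L0 miss wb→B8 [-]
8: W B11 → L3 miss wb→B7 [D]
9: W B8 → L0 miss [D]
10: W B8 → L0 hit [D]
11: W B8 → L0 hit [D]
12: R B2 → L2 miss [-]
13: R B2 → L2 hit [-]
14: W B2 → L2 hit [D]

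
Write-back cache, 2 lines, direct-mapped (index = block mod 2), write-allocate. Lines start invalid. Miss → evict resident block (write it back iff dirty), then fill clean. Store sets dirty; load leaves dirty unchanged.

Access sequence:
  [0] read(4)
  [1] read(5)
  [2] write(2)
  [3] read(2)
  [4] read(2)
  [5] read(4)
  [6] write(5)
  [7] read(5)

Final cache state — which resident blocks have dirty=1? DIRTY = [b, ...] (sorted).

DIRTY = [5]

  0 | R B4 → L0 miss [-]
  1 | R B5 → L1 miss [-]
  2 | W B2 → L0 miss [D]
  3 | R B2 → L0 hit [D]
  4 | R B2 → L0 hit [D]
  5 | R B4 → L0 miss wb→B2 [-]
  6 | W B5 → L1 hit [D]
  7 | R B5 → L1 hit [D]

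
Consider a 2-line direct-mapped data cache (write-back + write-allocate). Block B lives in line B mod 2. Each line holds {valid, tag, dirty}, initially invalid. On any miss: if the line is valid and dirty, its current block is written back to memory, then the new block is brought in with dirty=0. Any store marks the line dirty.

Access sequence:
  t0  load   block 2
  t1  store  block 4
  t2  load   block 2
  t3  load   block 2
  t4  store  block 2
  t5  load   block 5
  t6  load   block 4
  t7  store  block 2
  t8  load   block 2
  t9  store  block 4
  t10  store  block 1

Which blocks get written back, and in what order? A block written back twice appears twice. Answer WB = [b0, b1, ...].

  0 | R B2 → L0 miss [-]
  1 | W B4 → L0 miss [D]
  2 | R B2 → L0 miss wb→B4 [-]
  3 | R B2 → L0 hit [-]
  4 | W B2 → L0 hit [D]
  5 | R B5 → L1 miss [-]
  6 | R B4 → L0 miss wb→B2 [-]
  7 | W B2 → L0 miss [D]
  8 | R B2 → L0 hit [D]
  9 | W B4 → L0 miss wb→B2 [D]
  10 | W B1 → L1 miss [D]

WB = [4, 2, 2]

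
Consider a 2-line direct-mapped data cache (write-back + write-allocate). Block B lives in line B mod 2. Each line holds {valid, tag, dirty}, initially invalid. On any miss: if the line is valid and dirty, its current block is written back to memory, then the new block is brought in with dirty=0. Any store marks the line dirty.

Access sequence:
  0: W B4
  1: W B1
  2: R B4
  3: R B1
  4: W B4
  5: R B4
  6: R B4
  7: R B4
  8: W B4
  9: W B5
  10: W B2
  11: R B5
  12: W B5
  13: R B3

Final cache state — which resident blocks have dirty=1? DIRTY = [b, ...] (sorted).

DIRTY = [2]

  0 | W B4 → L0 miss [D]
  1 | W B1 → L1 miss [D]
  2 | R B4 → L0 hit [D]
  3 | R B1 → L1 hit [D]
  4 | W B4 → L0 hit [D]
  5 | R B4 → L0 hit [D]
  6 | R B4 → L0 hit [D]
  7 | R B4 → L0 hit [D]
  8 | W B4 → L0 hit [D]
  9 | W B5 → L1 miss wb→B1 [D]
  10 | W B2 → L0 miss wb→B4 [D]
  11 | R B5 → L1 hit [D]
  12 | W B5 → L1 hit [D]
  13 | R B3 → L1 miss wb→B5 [-]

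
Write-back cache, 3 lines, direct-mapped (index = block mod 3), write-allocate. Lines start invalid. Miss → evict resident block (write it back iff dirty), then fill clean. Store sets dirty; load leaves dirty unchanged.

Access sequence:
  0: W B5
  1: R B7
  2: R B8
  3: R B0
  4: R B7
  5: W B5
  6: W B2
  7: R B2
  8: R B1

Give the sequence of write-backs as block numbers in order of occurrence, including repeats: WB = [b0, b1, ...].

0: W B5 → L2 miss [D]
1: R B7 → L1 miss [-]
2: R B8 → L2 miss wb→B5 [-]
3: R B0 → L0 miss [-]
4: R B7 → L1 hit [-]
5: W B5 → L2 miss [D]
6: W B2 → L2 miss wb→B5 [D]
7: R B2 → L2 hit [D]
8: R B1 → L1 miss [-]

WB = [5, 5]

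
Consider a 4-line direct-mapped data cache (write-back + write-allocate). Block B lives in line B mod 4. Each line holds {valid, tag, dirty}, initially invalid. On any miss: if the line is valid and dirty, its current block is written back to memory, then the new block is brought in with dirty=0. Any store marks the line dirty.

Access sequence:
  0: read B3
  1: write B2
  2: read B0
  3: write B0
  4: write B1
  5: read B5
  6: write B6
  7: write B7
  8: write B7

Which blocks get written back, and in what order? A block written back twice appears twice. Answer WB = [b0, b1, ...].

WB = [1, 2]

  0 | R B3 → L3 miss [-]
  1 | W B2 → L2 miss [D]
  2 | R B0 → L0 miss [-]
  3 | W B0 → L0 hit [D]
  4 | W B1 → L1 miss [D]
  5 | R B5 → L1 miss wb→B1 [-]
  6 | W B6 → L2 miss wb→B2 [D]
  7 | W B7 → L3 miss [D]
  8 | W B7 → L3 hit [D]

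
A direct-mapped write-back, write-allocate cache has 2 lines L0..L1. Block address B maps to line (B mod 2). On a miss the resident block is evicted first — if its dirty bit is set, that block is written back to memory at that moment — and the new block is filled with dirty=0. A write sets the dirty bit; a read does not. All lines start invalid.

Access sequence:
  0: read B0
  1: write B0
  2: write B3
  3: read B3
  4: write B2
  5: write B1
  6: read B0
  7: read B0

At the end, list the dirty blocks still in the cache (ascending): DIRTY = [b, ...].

DIRTY = [1]

0: R B0 → L0 miss [-]
1: W B0 → L0 hit [D]
2: W B3 → L1 miss [D]
3: R B3 → L1 hit [D]
4: W B2 → L0 miss wb→B0 [D]
5: W B1 → L1 miss wb→B3 [D]
6: R B0 → L0 miss wb→B2 [-]
7: R B0 → L0 hit [-]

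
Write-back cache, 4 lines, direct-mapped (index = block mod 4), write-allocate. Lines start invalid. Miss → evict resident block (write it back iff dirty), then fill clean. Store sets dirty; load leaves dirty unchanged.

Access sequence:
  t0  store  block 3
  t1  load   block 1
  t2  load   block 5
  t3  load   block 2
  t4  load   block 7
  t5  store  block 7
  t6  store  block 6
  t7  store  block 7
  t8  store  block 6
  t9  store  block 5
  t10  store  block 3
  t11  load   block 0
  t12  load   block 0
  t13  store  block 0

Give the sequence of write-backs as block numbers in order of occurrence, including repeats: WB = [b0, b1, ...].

WB = [3, 7]

  0 | W B3 → L3 miss [D]
  1 | R B1 → L1 miss [-]
  2 | R B5 → L1 miss [-]
  3 | R B2 → L2 miss [-]
  4 | R B7 → L3 miss wb→B3 [-]
  5 | W B7 → L3 hit [D]
  6 | W B6 → L2 miss [D]
  7 | W B7 → L3 hit [D]
  8 | W B6 → L2 hit [D]
  9 | W B5 → L1 hit [D]
  10 | W B3 → L3 miss wb→B7 [D]
  11 | R B0 → L0 miss [-]
  12 | R B0 → L0 hit [-]
  13 | W B0 → L0 hit [D]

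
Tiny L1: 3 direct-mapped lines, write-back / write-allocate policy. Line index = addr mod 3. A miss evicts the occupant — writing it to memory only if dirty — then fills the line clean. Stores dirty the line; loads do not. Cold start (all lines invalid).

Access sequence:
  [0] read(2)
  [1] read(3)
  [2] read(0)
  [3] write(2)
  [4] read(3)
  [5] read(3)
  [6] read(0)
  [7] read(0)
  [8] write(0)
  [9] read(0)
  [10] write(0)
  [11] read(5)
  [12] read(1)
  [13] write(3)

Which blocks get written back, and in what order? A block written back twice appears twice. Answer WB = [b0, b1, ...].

WB = [2, 0]

0: R B2 -> L2 miss  d=-]
1: R B3 -> L0 miss  d=-]
2: R B0 -> L0 miss  d=-]
3: W B2 -> L2 hit  d=D]
4: R B3 -> L0 miss  d=-]
5: R B3 -> L0 hit  d=-]
6: R B0 -> L0 miss  d=-]
7: R B0 -> L0 hit  d=-]
8: W B0 -> L0 hit  d=D]
9: R B0 -> L0 hit  d=D]
10: W B0 -> L0 hit  d=D]
11: R B5 -> L2 miss wb->B2  d=-]
12: R B1 -> L1 miss  d=-]
13: W B3 -> L0 miss wb->B0  d=D]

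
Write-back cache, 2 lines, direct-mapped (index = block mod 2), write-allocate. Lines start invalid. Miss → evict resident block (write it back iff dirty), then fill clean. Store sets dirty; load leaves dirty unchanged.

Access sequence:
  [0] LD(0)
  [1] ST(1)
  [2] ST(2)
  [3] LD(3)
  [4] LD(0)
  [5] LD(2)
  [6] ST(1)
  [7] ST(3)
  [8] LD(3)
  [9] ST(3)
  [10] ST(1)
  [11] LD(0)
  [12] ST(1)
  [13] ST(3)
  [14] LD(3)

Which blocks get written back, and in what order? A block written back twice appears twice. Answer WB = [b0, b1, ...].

0: R B0 → L0 miss [-]
1: W B1 → L1 miss [D]
2: W B2 → L0 miss [D]
3: R B3 → L1 miss wb→B1 [-]
4: R B0 → L0 miss wb→B2 [-]
5: R B2 → L0 miss [-]
6: W B1 → L1 miss [D]
7: W B3 → L1 miss wb→B1 [D]
8: R B3 → L1 hit [D]
9: W B3 → L1 hit [D]
10: W B1 → L1 miss wb→B3 [D]
11: R B0 → L0 miss [-]
12: W B1 → L1 hit [D]
13: W B3 → L1 miss wb→B1 [D]
14: R B3 → L1 hit [D]

WB = [1, 2, 1, 3, 1]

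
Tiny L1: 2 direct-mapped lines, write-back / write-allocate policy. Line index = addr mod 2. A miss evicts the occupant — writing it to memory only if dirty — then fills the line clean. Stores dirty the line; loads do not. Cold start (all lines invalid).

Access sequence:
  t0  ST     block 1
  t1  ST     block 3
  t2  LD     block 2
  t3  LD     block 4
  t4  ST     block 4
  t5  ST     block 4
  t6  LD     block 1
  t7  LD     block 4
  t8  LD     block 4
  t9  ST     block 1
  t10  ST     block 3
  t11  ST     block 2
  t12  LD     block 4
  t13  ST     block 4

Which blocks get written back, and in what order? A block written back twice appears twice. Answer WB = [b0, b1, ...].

WB = [1, 3, 1, 4, 2]

  0 | W B1 → L1 miss [D]
  1 | W B3 → L1 miss wb→B1 [D]
  2 | R B2 → L0 miss [-]
  3 | R B4 → L0 miss [-]
  4 | W B4 → L0 hit [D]
  5 | W B4 → L0 hit [D]
  6 | R B1 → L1 miss wb→B3 [-]
  7 | R B4 → L0 hit [D]
  8 | R B4 → L0 hit [D]
  9 | W B1 → L1 hit [D]
  10 | W B3 → L1 miss wb→B1 [D]
  11 | W B2 → L0 miss wb→B4 [D]
  12 | R B4 → L0 miss wb→B2 [-]
  13 | W B4 → L0 hit [D]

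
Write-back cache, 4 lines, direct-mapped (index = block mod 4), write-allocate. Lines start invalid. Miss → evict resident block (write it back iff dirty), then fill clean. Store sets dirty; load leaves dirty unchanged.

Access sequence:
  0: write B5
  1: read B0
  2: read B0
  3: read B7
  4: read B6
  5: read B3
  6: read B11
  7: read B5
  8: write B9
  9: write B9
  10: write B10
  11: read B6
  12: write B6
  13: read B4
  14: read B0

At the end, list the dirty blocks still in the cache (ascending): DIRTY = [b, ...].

  0 | W B5 → L1 miss [D]
  1 | R B0 → L0 miss [-]
  2 | R B0 → L0 hit [-]
  3 | R B7 → L3 miss [-]
  4 | R B6 → L2 miss [-]
  5 | R B3 → L3 miss [-]
  6 | R B11 → L3 miss [-]
  7 | R B5 → L1 hit [D]
  8 | W B9 → L1 miss wb→B5 [D]
  9 | W B9 → L1 hit [D]
  10 | W B10 → L2 miss [D]
  11 | R B6 → L2 miss wb→B10 [-]
  12 | W B6 → L2 hit [D]
  13 | R B4 → L0 miss [-]
  14 | R B0 → L0 miss [-]

DIRTY = [6, 9]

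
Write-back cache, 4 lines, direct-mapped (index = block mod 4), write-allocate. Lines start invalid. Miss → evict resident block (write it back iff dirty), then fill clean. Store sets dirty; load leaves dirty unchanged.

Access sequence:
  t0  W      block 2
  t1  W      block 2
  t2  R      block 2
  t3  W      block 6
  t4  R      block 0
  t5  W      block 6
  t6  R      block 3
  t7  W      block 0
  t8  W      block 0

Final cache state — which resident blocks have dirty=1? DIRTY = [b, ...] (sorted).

0: W B2 -> L2 miss  d=D]
1: W B2 -> L2 hit  d=D]
2: R B2 -> L2 hit  d=D]
3: W B6 -> L2 miss wb->B2  d=D]
4: R B0 -> L0 miss  d=-]
5: W B6 -> L2 hit  d=D]
6: R B3 -> L3 miss  d=-]
7: W B0 -> L0 hit  d=D]
8: W B0 -> L0 hit  d=D]

DIRTY = [0, 6]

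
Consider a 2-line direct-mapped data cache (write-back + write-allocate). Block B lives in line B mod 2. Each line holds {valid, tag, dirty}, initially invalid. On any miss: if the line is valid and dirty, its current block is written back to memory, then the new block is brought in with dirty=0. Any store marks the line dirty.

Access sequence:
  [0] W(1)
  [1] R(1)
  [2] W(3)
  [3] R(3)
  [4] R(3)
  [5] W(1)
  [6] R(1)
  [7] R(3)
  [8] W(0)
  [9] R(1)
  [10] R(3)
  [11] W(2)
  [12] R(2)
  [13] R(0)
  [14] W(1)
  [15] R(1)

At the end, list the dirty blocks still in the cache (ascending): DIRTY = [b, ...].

0: W B1 -> L1 miss  d=D]
1: R B1 -> L1 hit  d=D]
2: W B3 -> L1 miss wb->B1  d=D]
3: R B3 -> L1 hit  d=D]
4: R B3 -> L1 hit  d=D]
5: W B1 -> L1 miss wb->B3  d=D]
6: R B1 -> L1 hit  d=D]
7: R B3 -> L1 miss wb->B1  d=-]
8: W B0 -> L0 miss  d=D]
9: R B1 -> L1 miss  d=-]
10: R B3 -> L1 miss  d=-]
11: W B2 -> L0 miss wb->B0  d=D]
12: R B2 -> L0 hit  d=D]
13: R B0 -> L0 miss wb->B2  d=-]
14: W B1 -> L1 miss  d=D]
15: R B1 -> L1 hit  d=D]

DIRTY = [1]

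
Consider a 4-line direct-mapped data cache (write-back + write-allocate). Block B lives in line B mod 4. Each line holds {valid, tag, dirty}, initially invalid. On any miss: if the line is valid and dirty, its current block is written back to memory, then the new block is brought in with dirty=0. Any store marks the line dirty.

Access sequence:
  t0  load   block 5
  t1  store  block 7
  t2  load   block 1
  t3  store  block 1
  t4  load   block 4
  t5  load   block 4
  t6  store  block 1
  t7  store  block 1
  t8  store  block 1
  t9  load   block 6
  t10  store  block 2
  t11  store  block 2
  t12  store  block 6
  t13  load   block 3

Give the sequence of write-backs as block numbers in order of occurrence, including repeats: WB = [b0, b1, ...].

0: R B5 → L1 miss [-]
1: W B7 → L3 miss [D]
2: R B1 → L1 miss [-]
3: W B1 → L1 hit [D]
4: R B4 → L0 miss [-]
5: R B4 → L0 hit [-]
6: W B1 → L1 hit [D]
7: W B1 → L1 hit [D]
8: W B1 → L1 hit [D]
9: R B6 → L2 miss [-]
10: W B2 → L2 miss [D]
11: W B2 → L2 hit [D]
12: W B6 → L2 miss wb→B2 [D]
13: R B3 → L3 miss wb→B7 [-]

WB = [2, 7]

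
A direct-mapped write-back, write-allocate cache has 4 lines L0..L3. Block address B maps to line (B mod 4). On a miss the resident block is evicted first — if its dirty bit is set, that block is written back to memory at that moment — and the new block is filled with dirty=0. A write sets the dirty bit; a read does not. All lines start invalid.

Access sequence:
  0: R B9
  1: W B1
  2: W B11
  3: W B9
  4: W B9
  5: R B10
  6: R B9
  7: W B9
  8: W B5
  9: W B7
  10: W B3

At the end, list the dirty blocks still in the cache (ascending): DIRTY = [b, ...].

  0 | R B9 → L1 miss [-]
  1 | W B1 → L1 miss [D]
  2 | W B11 → L3 miss [D]
  3 | W B9 → L1 miss wb→B1 [D]
  4 | W B9 → L1 hit [D]
  5 | R B10 → L2 miss [-]
  6 | R B9 → L1 hit [D]
  7 | W B9 → L1 hit [D]
  8 | W B5 → L1 miss wb→B9 [D]
  9 | W B7 → L3 miss wb→B11 [D]
  10 | W B3 → L3 miss wb→B7 [D]

DIRTY = [3, 5]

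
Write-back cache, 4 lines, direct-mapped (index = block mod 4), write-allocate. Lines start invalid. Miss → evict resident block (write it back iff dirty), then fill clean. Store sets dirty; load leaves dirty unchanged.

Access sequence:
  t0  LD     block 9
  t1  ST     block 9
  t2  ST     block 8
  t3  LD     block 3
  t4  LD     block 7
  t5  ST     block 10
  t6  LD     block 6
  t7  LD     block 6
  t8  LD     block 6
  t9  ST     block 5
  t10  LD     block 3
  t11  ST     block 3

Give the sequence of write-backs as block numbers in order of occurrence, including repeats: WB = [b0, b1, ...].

WB = [10, 9]

0: R B9 → L1 miss [-]
1: W B9 → L1 hit [D]
2: W B8 → L0 miss [D]
3: R B3 → L3 miss [-]
4: R B7 → L3 miss [-]
5: W B10 → L2 miss [D]
6: R B6 → L2 miss wb→B10 [-]
7: R B6 → L2 hit [-]
8: R B6 → L2 hit [-]
9: W B5 → L1 miss wb→B9 [D]
10: R B3 → L3 miss [-]
11: W B3 → L3 hit [D]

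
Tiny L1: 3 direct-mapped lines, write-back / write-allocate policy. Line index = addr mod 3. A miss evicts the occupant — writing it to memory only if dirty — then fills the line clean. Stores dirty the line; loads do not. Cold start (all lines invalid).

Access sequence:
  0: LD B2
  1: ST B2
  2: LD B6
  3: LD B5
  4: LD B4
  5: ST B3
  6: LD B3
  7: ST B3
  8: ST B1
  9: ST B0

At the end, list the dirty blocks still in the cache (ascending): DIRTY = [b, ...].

  0 | R B2 → L2 miss [-]
  1 | W B2 → L2 hit [D]
  2 | R B6 → L0 miss [-]
  3 | R B5 → L2 miss wb→B2 [-]
  4 | R B4 → L1 miss [-]
  5 | W B3 → L0 miss [D]
  6 | R B3 → L0 hit [D]
  7 | W B3 → L0 hit [D]
  8 | W B1 → L1 miss [D]
  9 | W B0 → L0 miss wb→B3 [D]

DIRTY = [0, 1]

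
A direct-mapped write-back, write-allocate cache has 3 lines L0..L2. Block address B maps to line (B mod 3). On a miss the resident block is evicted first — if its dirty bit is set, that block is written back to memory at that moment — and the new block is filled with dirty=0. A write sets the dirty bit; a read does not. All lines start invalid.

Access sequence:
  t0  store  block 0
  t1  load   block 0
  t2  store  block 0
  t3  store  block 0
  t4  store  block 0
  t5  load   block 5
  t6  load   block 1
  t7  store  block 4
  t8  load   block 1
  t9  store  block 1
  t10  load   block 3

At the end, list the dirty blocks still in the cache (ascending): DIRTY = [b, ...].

0: W B0 -> L0 miss  d=D]
1: R B0 -> L0 hit  d=D]
2: W B0 -> L0 hit  d=D]
3: W B0 -> L0 hit  d=D]
4: W B0 -> L0 hit  d=D]
5: R B5 -> L2 miss  d=-]
6: R B1 -> L1 miss  d=-]
7: W B4 -> L1 miss  d=D]
8: R B1 -> L1 miss wb->B4  d=-]
9: W B1 -> L1 hit  d=D]
10: R B3 -> L0 miss wb->B0  d=-]

DIRTY = [1]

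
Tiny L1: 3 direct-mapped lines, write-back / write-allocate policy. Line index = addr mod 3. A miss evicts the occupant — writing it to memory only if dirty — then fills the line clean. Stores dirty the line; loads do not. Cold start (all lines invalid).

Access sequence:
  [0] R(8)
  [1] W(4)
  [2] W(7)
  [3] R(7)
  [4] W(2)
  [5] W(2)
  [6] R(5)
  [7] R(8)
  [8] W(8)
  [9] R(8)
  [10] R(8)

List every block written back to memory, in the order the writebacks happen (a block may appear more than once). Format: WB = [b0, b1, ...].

0: R B8 -> L2 miss  d=-]
1: W B4 -> L1 miss  d=D]
2: W B7 -> L1 miss wb->B4  d=D]
3: R B7 -> L1 hit  d=D]
4: W B2 -> L2 miss  d=D]
5: W B2 -> L2 hit  d=D]
6: R B5 -> L2 miss wb->B2  d=-]
7: R B8 -> L2 miss  d=-]
8: W B8 -> L2 hit  d=D]
9: R B8 -> L2 hit  d=D]
10: R B8 -> L2 hit  d=D]

WB = [4, 2]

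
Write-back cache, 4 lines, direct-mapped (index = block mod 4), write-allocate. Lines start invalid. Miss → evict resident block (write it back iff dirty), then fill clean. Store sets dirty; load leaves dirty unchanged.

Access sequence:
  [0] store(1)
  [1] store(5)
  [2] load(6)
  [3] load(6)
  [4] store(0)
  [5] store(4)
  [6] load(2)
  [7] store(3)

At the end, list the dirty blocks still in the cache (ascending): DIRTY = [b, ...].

0: W B1 → L1 miss [D]
1: W B5 → L1 miss wb→B1 [D]
2: R B6 → L2 miss [-]
3: R B6 → L2 hit [-]
4: W B0 → L0 miss [D]
5: W B4 → L0 miss wb→B0 [D]
6: R B2 → L2 miss [-]
7: W B3 → L3 miss [D]

DIRTY = [3, 4, 5]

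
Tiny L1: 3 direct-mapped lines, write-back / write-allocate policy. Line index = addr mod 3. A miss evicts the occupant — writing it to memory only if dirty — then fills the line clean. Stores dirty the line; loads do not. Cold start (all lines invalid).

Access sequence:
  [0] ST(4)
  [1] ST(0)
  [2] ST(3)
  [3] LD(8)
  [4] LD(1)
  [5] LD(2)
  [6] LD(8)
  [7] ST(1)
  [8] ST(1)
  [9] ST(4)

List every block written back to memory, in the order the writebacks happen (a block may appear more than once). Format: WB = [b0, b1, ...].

0: W B4 -> L1 miss  d=D]
1: W B0 -> L0 miss  d=D]
2: W B3 -> L0 miss wb->B0  d=D]
3: R B8 -> L2 miss  d=-]
4: R B1 -> L1 miss wb->B4  d=-]
5: R B2 -> L2 miss  d=-]
6: R B8 -> L2 miss  d=-]
7: W B1 -> L1 hit  d=D]
8: W B1 -> L1 hit  d=D]
9: W B4 -> L1 miss wb->B1  d=D]

WB = [0, 4, 1]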